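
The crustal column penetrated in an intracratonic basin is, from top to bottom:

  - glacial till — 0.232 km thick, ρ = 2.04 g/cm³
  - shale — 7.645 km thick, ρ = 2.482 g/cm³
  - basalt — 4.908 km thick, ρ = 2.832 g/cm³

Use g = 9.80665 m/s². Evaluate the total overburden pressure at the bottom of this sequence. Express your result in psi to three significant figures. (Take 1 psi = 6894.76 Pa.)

47400 psi

glacial till: 2040 kg/m³ × 9.80665 m/s² × 232 m = 4.641×10^6 Pa = 673.2 psi
shale: 2482 kg/m³ × 9.80665 m/s² × 7645 m = 1.861×10^8 Pa = 26989 psi
basalt: 2832 kg/m³ × 9.80665 m/s² × 4908 m = 1.363×10^8 Pa = 19770 psi
Total = 673.2 + 26989 + 19770 = 47431 psi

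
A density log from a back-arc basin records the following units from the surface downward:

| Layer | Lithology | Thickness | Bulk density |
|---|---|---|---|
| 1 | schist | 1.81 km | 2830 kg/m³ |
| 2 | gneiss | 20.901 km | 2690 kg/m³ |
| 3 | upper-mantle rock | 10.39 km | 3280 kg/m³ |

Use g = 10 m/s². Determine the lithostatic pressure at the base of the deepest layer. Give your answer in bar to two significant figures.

9500 bar

schist: 2830 kg/m³ × 10 m/s² × 1810 m = 5.122×10^7 Pa = 512.2 bar
gneiss: 2690 kg/m³ × 10 m/s² × 20901 m = 5.622×10^8 Pa = 5622 bar
upper-mantle rock: 3280 kg/m³ × 10 m/s² × 10390 m = 3.408×10^8 Pa = 3408 bar
Total = 512.2 + 5622 + 3408 = 9542.5 bar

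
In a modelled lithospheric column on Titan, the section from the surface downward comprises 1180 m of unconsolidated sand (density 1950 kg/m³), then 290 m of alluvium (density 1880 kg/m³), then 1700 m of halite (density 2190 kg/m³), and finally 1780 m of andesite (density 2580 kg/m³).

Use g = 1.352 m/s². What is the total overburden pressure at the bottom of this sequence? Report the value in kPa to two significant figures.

15000 kPa

unconsolidated sand: 1950 kg/m³ × 1.352 m/s² × 1180 m = 3.111×10^6 Pa = 3111 kPa
alluvium: 1880 kg/m³ × 1.352 m/s² × 290 m = 7.371×10^5 Pa = 737.1 kPa
halite: 2190 kg/m³ × 1.352 m/s² × 1700 m = 5.033×10^6 Pa = 5033 kPa
andesite: 2580 kg/m³ × 1.352 m/s² × 1780 m = 6.209×10^6 Pa = 6209 kPa
Total = 3111 + 737.1 + 5033 + 6209 = 15090 kPa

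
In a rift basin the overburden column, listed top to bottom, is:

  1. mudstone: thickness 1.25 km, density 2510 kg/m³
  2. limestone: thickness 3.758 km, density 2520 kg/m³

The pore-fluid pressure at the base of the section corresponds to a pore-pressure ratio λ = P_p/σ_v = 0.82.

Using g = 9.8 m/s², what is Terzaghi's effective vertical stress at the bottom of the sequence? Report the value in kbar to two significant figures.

Overburden (lithostatic) stress σ_v:
mudstone: 2510 kg/m³ × 9.8 m/s² × 1250 m = 3.075×10^7 Pa = 30.75 MPa
limestone: 2520 kg/m³ × 9.8 m/s² × 3758 m = 9.281×10^7 Pa = 92.81 MPa
Total = 30.75 + 92.81 = 123.56 MPa
Pore pressure P_p = λ·σ_v = 0.82 × 123.6 MPa = 101.3 MPa
Effective stress σ' = σ_v − P_p = 123.6 − 101.3 = 22.240 MPa = 0.22240 kbar

0.22 kbar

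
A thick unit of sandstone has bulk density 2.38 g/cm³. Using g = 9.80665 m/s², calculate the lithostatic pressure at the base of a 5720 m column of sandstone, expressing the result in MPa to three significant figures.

134 MPa

sandstone: 2380 kg/m³ × 9.80665 m/s² × 5720 m = 1.335×10^8 Pa = 133.5 MPa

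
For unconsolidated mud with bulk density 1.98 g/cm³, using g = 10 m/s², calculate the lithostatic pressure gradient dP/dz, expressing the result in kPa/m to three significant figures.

dP/dz = ρg = 1980 kg/m³ × 10 m/s² = 19800 Pa/m
= 19800 Pa/m × (1 kPa/m / 1000.0 Pa/m) = 19.800 kPa/m

19.8 kPa/m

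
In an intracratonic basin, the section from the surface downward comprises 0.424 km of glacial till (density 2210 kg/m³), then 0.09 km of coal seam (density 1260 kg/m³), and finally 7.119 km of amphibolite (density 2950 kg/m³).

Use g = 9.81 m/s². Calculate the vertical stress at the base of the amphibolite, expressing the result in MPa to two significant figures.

220 MPa

glacial till: 2210 kg/m³ × 9.81 m/s² × 424 m = 9.192×10^6 Pa = 9.192 MPa
coal seam: 1260 kg/m³ × 9.81 m/s² × 90 m = 1.112×10^6 Pa = 1.112 MPa
amphibolite: 2950 kg/m³ × 9.81 m/s² × 7119 m = 2.060×10^8 Pa = 206.0 MPa
Total = 9.192 + 1.112 + 206.0 = 216.33 MPa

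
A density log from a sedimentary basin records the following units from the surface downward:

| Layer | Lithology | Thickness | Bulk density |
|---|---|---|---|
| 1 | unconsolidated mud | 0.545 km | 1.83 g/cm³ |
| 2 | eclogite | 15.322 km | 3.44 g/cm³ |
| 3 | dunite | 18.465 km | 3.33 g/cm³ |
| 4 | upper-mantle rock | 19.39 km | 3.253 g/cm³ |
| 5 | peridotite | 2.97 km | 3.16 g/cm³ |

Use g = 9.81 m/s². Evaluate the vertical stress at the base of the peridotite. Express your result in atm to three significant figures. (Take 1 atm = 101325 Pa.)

18200 atm

unconsolidated mud: 1830 kg/m³ × 9.81 m/s² × 545 m = 9.784×10^6 Pa = 96.56 atm
eclogite: 3440 kg/m³ × 9.81 m/s² × 15322 m = 5.171×10^8 Pa = 5103 atm
dunite: 3330 kg/m³ × 9.81 m/s² × 18465 m = 6.032×10^8 Pa = 5953 atm
upper-mantle rock: 3253 kg/m³ × 9.81 m/s² × 19390 m = 6.188×10^8 Pa = 6107 atm
peridotite: 3160 kg/m³ × 9.81 m/s² × 2970 m = 9.207×10^7 Pa = 908.6 atm
Total = 96.56 + 5103 + 5953 + 6107 + 908.6 = 18168 atm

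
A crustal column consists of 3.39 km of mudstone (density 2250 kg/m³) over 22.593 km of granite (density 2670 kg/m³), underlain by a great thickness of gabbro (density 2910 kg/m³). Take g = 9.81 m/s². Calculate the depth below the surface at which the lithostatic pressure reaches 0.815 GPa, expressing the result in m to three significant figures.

Pressure at base of upper layers: 2250×9.81×3390 + 2670×9.81×22593 = 6.666×10^8 Pa = 0.6666 GPa
Remaining pressure to be supplied by gabbro: 8.150×10^8 − 6.666×10^8 = 1.484×10^8 Pa
Additional depth in gabbro = 1.484×10^8 Pa / (2910 kg/m³ × 9.81 m/s²) = 5198.5 m
Total depth = 25983 m + 5198.5 m = 31182 m

31200 m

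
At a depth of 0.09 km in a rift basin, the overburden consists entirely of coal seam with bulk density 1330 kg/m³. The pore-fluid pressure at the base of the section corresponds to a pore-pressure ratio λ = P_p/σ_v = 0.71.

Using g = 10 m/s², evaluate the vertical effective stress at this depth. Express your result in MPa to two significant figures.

0.35 MPa

Overburden (lithostatic) stress σ_v:
coal seam: 1330 kg/m³ × 10 m/s² × 90 m = 1.197×10^6 Pa = 1.197 MPa
Pore pressure P_p = λ·σ_v = 0.71 × 1.197 MPa = 0.8499 MPa
Effective stress σ' = σ_v − P_p = 1.197 − 0.8499 = 0.34713 MPa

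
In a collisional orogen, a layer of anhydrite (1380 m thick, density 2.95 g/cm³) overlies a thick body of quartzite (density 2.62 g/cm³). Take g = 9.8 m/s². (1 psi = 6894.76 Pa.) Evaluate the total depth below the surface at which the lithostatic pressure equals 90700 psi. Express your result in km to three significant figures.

24.2 km

Pressure at base of upper layers: 2950×9.8×1380 = 3.990×10^7 Pa = 5786 psi
Remaining pressure to be supplied by quartzite: 6.254×10^8 − 3.990×10^7 = 5.855×10^8 Pa
Additional depth in quartzite = 5.855×10^8 Pa / (2620 kg/m³ × 9.8 m/s²) = 22802 m
Total depth = 1380 m + 22802 m = 24182 m
= 24.182 km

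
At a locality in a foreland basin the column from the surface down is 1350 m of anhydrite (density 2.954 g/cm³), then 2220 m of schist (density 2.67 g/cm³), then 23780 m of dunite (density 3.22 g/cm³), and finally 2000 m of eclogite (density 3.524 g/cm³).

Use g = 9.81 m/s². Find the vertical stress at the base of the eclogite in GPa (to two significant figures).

0.92 GPa

anhydrite: 2954 kg/m³ × 9.81 m/s² × 1350 m = 3.912×10^7 Pa = 0.03912 GPa
schist: 2670 kg/m³ × 9.81 m/s² × 2220 m = 5.815×10^7 Pa = 0.05815 GPa
dunite: 3220 kg/m³ × 9.81 m/s² × 23780 m = 7.512×10^8 Pa = 0.7512 GPa
eclogite: 3524 kg/m³ × 9.81 m/s² × 2000 m = 6.914×10^7 Pa = 0.06914 GPa
Total = 0.03912 + 0.05815 + 0.7512 + 0.06914 = 0.91758 GPa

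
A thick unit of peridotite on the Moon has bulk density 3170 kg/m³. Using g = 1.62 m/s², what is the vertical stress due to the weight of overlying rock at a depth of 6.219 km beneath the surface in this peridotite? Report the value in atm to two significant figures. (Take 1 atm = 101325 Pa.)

peridotite: 3170 kg/m³ × 1.62 m/s² × 6219 m = 3.194×10^7 Pa = 315.2 atm

320 atm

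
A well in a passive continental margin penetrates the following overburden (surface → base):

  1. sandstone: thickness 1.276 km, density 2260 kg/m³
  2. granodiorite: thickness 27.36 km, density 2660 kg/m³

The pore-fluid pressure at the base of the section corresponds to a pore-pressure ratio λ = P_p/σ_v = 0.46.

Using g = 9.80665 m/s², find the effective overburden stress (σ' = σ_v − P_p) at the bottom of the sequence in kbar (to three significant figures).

Overburden (lithostatic) stress σ_v:
sandstone: 2260 kg/m³ × 9.80665 m/s² × 1276 m = 2.828×10^7 Pa = 28.28 MPa
granodiorite: 2660 kg/m³ × 9.80665 m/s² × 27360 m = 7.137×10^8 Pa = 713.7 MPa
Total = 28.28 + 713.7 = 741.98 MPa
Pore pressure P_p = λ·σ_v = 0.46 × 742.0 MPa = 341.3 MPa
Effective stress σ' = σ_v − P_p = 742.0 − 341.3 = 400.67 MPa = 4.0067 kbar

4.01 kbar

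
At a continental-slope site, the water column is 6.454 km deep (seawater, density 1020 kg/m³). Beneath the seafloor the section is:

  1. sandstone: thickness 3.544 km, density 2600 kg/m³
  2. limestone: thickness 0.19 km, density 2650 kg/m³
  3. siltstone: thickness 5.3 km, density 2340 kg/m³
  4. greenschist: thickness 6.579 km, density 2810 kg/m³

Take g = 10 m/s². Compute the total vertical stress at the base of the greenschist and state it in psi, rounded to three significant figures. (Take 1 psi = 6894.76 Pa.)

seawater: 1020 kg/m³ × 10 m/s² × 6454 m = 6.583×10^7 Pa = 9548 psi
sandstone: 2600 kg/m³ × 10 m/s² × 3544 m = 9.214×10^7 Pa = 13364 psi
limestone: 2650 kg/m³ × 10 m/s² × 190 m = 5.035×10^6 Pa = 730.3 psi
siltstone: 2340 kg/m³ × 10 m/s² × 5300 m = 1.240×10^8 Pa = 17988 psi
greenschist: 2810 kg/m³ × 10 m/s² × 6579 m = 1.849×10^8 Pa = 26813 psi
Total = 9548 + 13364 + 730.3 + 17988 + 26813 = 68443 psi

68400 psi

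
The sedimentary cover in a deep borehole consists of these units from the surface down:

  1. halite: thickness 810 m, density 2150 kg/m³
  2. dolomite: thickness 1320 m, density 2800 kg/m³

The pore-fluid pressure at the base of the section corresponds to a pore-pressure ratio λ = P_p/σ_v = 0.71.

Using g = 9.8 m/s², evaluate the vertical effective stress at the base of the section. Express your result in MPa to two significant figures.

15 MPa

Overburden (lithostatic) stress σ_v:
halite: 2150 kg/m³ × 9.8 m/s² × 810 m = 1.707×10^7 Pa = 17.07 MPa
dolomite: 2800 kg/m³ × 9.8 m/s² × 1320 m = 3.622×10^7 Pa = 36.22 MPa
Total = 17.07 + 36.22 = 53.288 MPa
Pore pressure P_p = λ·σ_v = 0.71 × 53.29 MPa = 37.83 MPa
Effective stress σ' = σ_v − P_p = 53.29 − 37.83 = 15.453 MPa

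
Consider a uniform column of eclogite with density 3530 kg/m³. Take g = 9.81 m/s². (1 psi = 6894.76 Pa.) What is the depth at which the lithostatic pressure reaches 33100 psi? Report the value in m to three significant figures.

h = P/(ρg) = 33100 psi / (3530 kg/m³ × 9.81 m/s²) = 2.282×10^8 Pa / 34629 Pa/m = 6590.3 m

6590 m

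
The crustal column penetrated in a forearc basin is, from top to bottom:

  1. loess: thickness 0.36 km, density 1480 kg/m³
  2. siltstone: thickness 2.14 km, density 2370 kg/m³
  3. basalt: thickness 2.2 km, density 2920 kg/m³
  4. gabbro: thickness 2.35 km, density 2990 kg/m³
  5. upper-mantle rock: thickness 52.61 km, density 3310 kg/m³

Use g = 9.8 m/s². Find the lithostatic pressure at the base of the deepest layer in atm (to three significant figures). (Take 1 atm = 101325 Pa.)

loess: 1480 kg/m³ × 9.8 m/s² × 360 m = 5.221×10^6 Pa = 51.53 atm
siltstone: 2370 kg/m³ × 9.8 m/s² × 2140 m = 4.970×10^7 Pa = 490.5 atm
basalt: 2920 kg/m³ × 9.8 m/s² × 2200 m = 6.296×10^7 Pa = 621.3 atm
gabbro: 2990 kg/m³ × 9.8 m/s² × 2350 m = 6.886×10^7 Pa = 679.6 atm
upper-mantle rock: 3310 kg/m³ × 9.8 m/s² × 52610 m = 1.707×10^9 Pa = 16842 atm
Total = 51.53 + 490.5 + 621.3 + 679.6 + 16842 = 18685 atm

18700 atm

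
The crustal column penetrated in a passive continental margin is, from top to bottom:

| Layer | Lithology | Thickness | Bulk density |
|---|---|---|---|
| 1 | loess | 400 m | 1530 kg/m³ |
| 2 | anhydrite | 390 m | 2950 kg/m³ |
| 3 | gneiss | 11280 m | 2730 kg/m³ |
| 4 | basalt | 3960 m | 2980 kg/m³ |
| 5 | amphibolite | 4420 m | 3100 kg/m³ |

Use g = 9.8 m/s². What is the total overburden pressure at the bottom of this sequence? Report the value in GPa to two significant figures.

loess: 1530 kg/m³ × 9.8 m/s² × 400 m = 5.998×10^6 Pa = 5.998×10^-3 GPa
anhydrite: 2950 kg/m³ × 9.8 m/s² × 390 m = 1.127×10^7 Pa = 0.01127 GPa
gneiss: 2730 kg/m³ × 9.8 m/s² × 11280 m = 3.018×10^8 Pa = 0.3018 GPa
basalt: 2980 kg/m³ × 9.8 m/s² × 3960 m = 1.156×10^8 Pa = 0.1156 GPa
amphibolite: 3100 kg/m³ × 9.8 m/s² × 4420 m = 1.343×10^8 Pa = 0.1343 GPa
Total = 5.998×10^-3 + 0.01127 + 0.3018 + 0.1156 + 0.1343 = 0.56899 GPa

0.57 GPa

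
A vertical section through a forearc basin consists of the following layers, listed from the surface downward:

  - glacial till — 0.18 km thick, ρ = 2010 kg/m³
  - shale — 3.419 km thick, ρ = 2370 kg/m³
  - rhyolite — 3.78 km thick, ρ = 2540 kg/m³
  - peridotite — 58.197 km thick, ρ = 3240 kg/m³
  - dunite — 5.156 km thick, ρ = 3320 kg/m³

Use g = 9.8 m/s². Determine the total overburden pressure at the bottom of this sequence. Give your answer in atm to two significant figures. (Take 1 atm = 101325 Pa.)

22000 atm

glacial till: 2010 kg/m³ × 9.8 m/s² × 180 m = 3.546×10^6 Pa = 34.99 atm
shale: 2370 kg/m³ × 9.8 m/s² × 3419 m = 7.941×10^7 Pa = 783.7 atm
rhyolite: 2540 kg/m³ × 9.8 m/s² × 3780 m = 9.409×10^7 Pa = 928.6 atm
peridotite: 3240 kg/m³ × 9.8 m/s² × 58197 m = 1.848×10^9 Pa = 18237 atm
dunite: 3320 kg/m³ × 9.8 m/s² × 5156 m = 1.678×10^8 Pa = 1656 atm
Total = 34.99 + 783.7 + 928.6 + 18237 + 1656 = 21640 atm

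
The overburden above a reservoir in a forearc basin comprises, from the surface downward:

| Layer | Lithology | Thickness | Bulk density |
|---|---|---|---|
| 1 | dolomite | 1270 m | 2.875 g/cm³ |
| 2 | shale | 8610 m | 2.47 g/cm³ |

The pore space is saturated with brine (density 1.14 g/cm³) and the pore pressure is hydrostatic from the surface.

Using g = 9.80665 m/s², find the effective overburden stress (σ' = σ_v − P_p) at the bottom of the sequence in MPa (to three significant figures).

Overburden (lithostatic) stress σ_v:
dolomite: 2875 kg/m³ × 9.80665 m/s² × 1270 m = 3.581×10^7 Pa = 35.81 MPa
shale: 2470 kg/m³ × 9.80665 m/s² × 8610 m = 2.086×10^8 Pa = 208.6 MPa
Total = 35.81 + 208.6 = 244.36 MPa
Pore pressure P_p = 1140 kg/m³ × 9.80665 m/s² × 9880 m = 1.105×10^8 Pa = 110.5 MPa
Effective stress σ' = σ_v − P_p = 244.4 − 110.5 = 133.91 MPa

134 MPa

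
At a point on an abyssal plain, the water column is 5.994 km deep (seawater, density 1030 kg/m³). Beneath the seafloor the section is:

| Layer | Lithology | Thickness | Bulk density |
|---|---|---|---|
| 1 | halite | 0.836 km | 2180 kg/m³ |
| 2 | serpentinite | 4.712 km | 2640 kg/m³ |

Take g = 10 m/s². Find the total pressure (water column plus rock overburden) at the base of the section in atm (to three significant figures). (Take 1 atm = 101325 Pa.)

2020 atm

seawater: 1030 kg/m³ × 10 m/s² × 5994 m = 6.174×10^7 Pa = 609.3 atm
halite: 2180 kg/m³ × 10 m/s² × 836 m = 1.822×10^7 Pa = 179.9 atm
serpentinite: 2640 kg/m³ × 10 m/s² × 4712 m = 1.244×10^8 Pa = 1228 atm
Total = 609.3 + 179.9 + 1228 = 2016.9 atm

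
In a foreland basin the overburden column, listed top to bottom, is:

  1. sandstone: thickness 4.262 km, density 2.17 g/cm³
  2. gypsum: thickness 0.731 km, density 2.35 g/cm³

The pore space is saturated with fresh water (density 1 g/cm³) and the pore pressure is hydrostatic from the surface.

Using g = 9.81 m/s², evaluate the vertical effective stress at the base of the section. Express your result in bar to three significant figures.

586 bar

Overburden (lithostatic) stress σ_v:
sandstone: 2170 kg/m³ × 9.81 m/s² × 4262 m = 9.073×10^7 Pa = 90.73 MPa
gypsum: 2350 kg/m³ × 9.81 m/s² × 731 m = 1.685×10^7 Pa = 16.85 MPa
Total = 90.73 + 16.85 = 107.58 MPa
Pore pressure P_p = 1000 kg/m³ × 9.81 m/s² × 4993 m = 4.898×10^7 Pa = 48.98 MPa
Effective stress σ' = σ_v − P_p = 107.6 − 48.98 = 58.599 MPa = 585.99 bar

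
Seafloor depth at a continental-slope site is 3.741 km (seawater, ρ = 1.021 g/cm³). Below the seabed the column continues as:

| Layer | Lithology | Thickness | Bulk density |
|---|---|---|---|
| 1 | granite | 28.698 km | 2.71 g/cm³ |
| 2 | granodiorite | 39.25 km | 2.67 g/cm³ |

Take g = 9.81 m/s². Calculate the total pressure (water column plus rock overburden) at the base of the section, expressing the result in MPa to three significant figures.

seawater: 1021 kg/m³ × 9.81 m/s² × 3741 m = 3.747×10^7 Pa = 37.47 MPa
granite: 2710 kg/m³ × 9.81 m/s² × 28698 m = 7.629×10^8 Pa = 762.9 MPa
granodiorite: 2670 kg/m³ × 9.81 m/s² × 39250 m = 1.028×10^9 Pa = 1028 MPa
Total = 37.47 + 762.9 + 1028 = 1828.5 MPa

1830 MPa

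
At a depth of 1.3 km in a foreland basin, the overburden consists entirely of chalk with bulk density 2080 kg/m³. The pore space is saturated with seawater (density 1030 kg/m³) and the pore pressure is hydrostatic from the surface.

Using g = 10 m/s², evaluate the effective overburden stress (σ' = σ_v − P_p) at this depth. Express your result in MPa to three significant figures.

13.7 MPa

Overburden (lithostatic) stress σ_v:
chalk: 2080 kg/m³ × 10 m/s² × 1300 m = 2.704×10^7 Pa = 27.04 MPa
Pore pressure P_p = 1030 kg/m³ × 10 m/s² × 1300 m = 1.339×10^7 Pa = 13.39 MPa
Effective stress σ' = σ_v − P_p = 27.04 − 13.39 = 13.650 MPa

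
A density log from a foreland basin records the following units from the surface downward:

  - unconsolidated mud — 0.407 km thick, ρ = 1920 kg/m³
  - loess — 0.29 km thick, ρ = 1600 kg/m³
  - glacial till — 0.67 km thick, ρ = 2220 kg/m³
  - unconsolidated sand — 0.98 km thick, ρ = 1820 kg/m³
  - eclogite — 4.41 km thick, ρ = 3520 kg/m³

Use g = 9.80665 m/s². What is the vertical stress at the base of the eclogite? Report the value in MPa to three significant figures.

197 MPa

unconsolidated mud: 1920 kg/m³ × 9.80665 m/s² × 407 m = 7.663×10^6 Pa = 7.663 MPa
loess: 1600 kg/m³ × 9.80665 m/s² × 290 m = 4.550×10^6 Pa = 4.550 MPa
glacial till: 2220 kg/m³ × 9.80665 m/s² × 670 m = 1.459×10^7 Pa = 14.59 MPa
unconsolidated sand: 1820 kg/m³ × 9.80665 m/s² × 980 m = 1.749×10^7 Pa = 17.49 MPa
eclogite: 3520 kg/m³ × 9.80665 m/s² × 4410 m = 1.522×10^8 Pa = 152.2 MPa
Total = 7.663 + 4.550 + 14.59 + 17.49 + 152.2 = 196.52 MPa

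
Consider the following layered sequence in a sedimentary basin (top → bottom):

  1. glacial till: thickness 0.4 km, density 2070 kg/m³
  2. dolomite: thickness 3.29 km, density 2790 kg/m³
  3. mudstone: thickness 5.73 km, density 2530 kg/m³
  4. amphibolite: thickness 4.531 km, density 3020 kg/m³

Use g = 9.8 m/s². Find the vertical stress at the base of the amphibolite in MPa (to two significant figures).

370 MPa

glacial till: 2070 kg/m³ × 9.8 m/s² × 400 m = 8.114×10^6 Pa = 8.114 MPa
dolomite: 2790 kg/m³ × 9.8 m/s² × 3290 m = 8.996×10^7 Pa = 89.96 MPa
mudstone: 2530 kg/m³ × 9.8 m/s² × 5730 m = 1.421×10^8 Pa = 142.1 MPa
amphibolite: 3020 kg/m³ × 9.8 m/s² × 4531 m = 1.341×10^8 Pa = 134.1 MPa
Total = 8.114 + 89.96 + 142.1 + 134.1 = 374.24 MPa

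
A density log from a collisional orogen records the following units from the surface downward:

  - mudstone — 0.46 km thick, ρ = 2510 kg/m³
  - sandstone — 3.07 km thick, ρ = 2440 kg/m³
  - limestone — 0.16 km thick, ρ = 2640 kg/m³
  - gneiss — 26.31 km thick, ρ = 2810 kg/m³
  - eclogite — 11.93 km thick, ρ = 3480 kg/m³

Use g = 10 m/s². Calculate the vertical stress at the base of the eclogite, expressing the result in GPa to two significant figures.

1.2 GPa

mudstone: 2510 kg/m³ × 10 m/s² × 460 m = 1.155×10^7 Pa = 0.01155 GPa
sandstone: 2440 kg/m³ × 10 m/s² × 3070 m = 7.491×10^7 Pa = 0.07491 GPa
limestone: 2640 kg/m³ × 10 m/s² × 160 m = 4.224×10^6 Pa = 4.224×10^-3 GPa
gneiss: 2810 kg/m³ × 10 m/s² × 26310 m = 7.393×10^8 Pa = 0.7393 GPa
eclogite: 3480 kg/m³ × 10 m/s² × 11930 m = 4.152×10^8 Pa = 0.4152 GPa
Total = 0.01155 + 0.07491 + 4.224×10^-3 + 0.7393 + 0.4152 = 1.2452 GPa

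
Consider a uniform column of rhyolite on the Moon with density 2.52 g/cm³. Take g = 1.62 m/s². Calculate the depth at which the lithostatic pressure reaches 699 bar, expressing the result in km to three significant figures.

17.1 km

h = P/(ρg) = 699 bar / (2520 kg/m³ × 1.62 m/s²) = 6.990×10^7 Pa / 4082.4 Pa/m = 17122 m
= 17.122 km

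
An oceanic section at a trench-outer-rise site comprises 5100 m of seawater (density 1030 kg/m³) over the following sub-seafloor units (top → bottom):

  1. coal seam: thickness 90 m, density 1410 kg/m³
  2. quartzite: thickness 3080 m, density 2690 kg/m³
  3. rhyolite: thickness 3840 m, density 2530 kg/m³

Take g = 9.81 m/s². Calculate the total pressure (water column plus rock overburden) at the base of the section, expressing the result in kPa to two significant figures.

230000 kPa

seawater: 1030 kg/m³ × 9.81 m/s² × 5100 m = 5.153×10^7 Pa = 51532 kPa
coal seam: 1410 kg/m³ × 9.81 m/s² × 90 m = 1.245×10^6 Pa = 1245 kPa
quartzite: 2690 kg/m³ × 9.81 m/s² × 3080 m = 8.128×10^7 Pa = 81278 kPa
rhyolite: 2530 kg/m³ × 9.81 m/s² × 3840 m = 9.531×10^7 Pa = 95306 kPa
Total = 51532 + 1245 + 81278 + 95306 = 2.2936×10^5 kPa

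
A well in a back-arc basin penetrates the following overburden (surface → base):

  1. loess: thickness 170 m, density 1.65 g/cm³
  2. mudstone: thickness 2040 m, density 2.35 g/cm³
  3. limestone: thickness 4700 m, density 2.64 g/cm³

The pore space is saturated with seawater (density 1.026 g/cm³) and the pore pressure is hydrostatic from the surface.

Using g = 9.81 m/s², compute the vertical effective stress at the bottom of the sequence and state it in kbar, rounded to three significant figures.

1.02 kbar

Overburden (lithostatic) stress σ_v:
loess: 1650 kg/m³ × 9.81 m/s² × 170 m = 2.752×10^6 Pa = 2.752 MPa
mudstone: 2350 kg/m³ × 9.81 m/s² × 2040 m = 4.703×10^7 Pa = 47.03 MPa
limestone: 2640 kg/m³ × 9.81 m/s² × 4700 m = 1.217×10^8 Pa = 121.7 MPa
Total = 2.752 + 47.03 + 121.7 = 171.50 MPa
Pore pressure P_p = 1026 kg/m³ × 9.81 m/s² × 6910 m = 6.955×10^7 Pa = 69.55 MPa
Effective stress σ' = σ_v − P_p = 171.5 − 69.55 = 101.95 MPa = 1.0195 kbar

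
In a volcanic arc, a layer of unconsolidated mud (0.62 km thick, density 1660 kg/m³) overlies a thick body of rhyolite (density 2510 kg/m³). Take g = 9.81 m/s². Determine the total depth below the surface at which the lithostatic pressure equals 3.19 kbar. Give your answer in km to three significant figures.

13.2 km

Pressure at base of upper layers: 1660×9.81×620 = 1.010×10^7 Pa = 0.1010 kbar
Remaining pressure to be supplied by rhyolite: 3.190×10^8 − 1.010×10^7 = 3.089×10^8 Pa
Additional depth in rhyolite = 3.089×10^8 Pa / (2510 kg/m³ × 9.81 m/s²) = 12545 m
Total depth = 620 m + 12545 m = 13165 m
= 13.165 km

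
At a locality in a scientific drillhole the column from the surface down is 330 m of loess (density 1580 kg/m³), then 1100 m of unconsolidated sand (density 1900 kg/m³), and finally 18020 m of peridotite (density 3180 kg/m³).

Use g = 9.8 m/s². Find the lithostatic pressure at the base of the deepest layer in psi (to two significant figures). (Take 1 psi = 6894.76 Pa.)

loess: 1580 kg/m³ × 9.8 m/s² × 330 m = 5.110×10^6 Pa = 741.1 psi
unconsolidated sand: 1900 kg/m³ × 9.8 m/s² × 1100 m = 2.048×10^7 Pa = 2971 psi
peridotite: 3180 kg/m³ × 9.8 m/s² × 18020 m = 5.616×10^8 Pa = 81450 psi
Total = 741.1 + 2971 + 81450 = 85161 psi

85000 psi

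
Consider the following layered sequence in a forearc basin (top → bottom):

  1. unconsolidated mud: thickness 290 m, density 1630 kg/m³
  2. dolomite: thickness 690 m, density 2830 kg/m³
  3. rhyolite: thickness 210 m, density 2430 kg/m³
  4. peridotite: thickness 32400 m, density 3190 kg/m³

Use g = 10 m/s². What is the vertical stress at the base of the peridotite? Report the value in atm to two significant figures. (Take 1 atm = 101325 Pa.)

10000 atm

unconsolidated mud: 1630 kg/m³ × 10 m/s² × 290 m = 4.727×10^6 Pa = 46.65 atm
dolomite: 2830 kg/m³ × 10 m/s² × 690 m = 1.953×10^7 Pa = 192.7 atm
rhyolite: 2430 kg/m³ × 10 m/s² × 210 m = 5.103×10^6 Pa = 50.36 atm
peridotite: 3190 kg/m³ × 10 m/s² × 32400 m = 1.034×10^9 Pa = 10200 atm
Total = 46.65 + 192.7 + 50.36 + 10200 = 10490 atm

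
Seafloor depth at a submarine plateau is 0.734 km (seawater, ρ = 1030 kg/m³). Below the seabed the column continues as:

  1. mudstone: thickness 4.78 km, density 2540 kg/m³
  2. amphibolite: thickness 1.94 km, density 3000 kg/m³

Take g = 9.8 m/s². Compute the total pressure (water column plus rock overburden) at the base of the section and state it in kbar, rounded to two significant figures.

1.8 kbar

seawater: 1030 kg/m³ × 9.8 m/s² × 734 m = 7.409×10^6 Pa = 0.07409 kbar
mudstone: 2540 kg/m³ × 9.8 m/s² × 4780 m = 1.190×10^8 Pa = 1.190 kbar
amphibolite: 3000 kg/m³ × 9.8 m/s² × 1940 m = 5.704×10^7 Pa = 0.5704 kbar
Total = 0.07409 + 1.190 + 0.5704 = 1.8343 kbar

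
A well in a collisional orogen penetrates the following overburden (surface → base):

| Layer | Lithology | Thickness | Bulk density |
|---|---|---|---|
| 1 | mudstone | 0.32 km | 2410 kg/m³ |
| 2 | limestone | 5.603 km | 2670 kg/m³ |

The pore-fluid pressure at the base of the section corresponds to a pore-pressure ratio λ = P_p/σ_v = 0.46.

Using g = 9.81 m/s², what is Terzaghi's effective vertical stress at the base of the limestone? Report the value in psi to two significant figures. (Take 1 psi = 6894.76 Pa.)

12000 psi

Overburden (lithostatic) stress σ_v:
mudstone: 2410 kg/m³ × 9.81 m/s² × 320 m = 7.565×10^6 Pa = 7.565 MPa
limestone: 2670 kg/m³ × 9.81 m/s² × 5603 m = 1.468×10^8 Pa = 146.8 MPa
Total = 7.565 + 146.8 = 154.32 MPa
Pore pressure P_p = λ·σ_v = 0.46 × 154.3 MPa = 70.99 MPa
Effective stress σ' = σ_v − P_p = 154.3 − 70.99 = 83.335 MPa = 12087 psi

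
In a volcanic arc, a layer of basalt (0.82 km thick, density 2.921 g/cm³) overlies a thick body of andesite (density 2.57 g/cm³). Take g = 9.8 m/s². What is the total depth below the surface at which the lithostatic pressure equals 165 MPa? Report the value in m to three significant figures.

Pressure at base of upper layers: 2921×9.8×820 = 2.347×10^7 Pa = 23.47 MPa
Remaining pressure to be supplied by andesite: 1.650×10^8 − 2.347×10^7 = 1.415×10^8 Pa
Additional depth in andesite = 1.415×10^8 Pa / (2570 kg/m³ × 9.8 m/s²) = 5619.3 m
Total depth = 820 m + 5619.3 m = 6439.3 m

6440 m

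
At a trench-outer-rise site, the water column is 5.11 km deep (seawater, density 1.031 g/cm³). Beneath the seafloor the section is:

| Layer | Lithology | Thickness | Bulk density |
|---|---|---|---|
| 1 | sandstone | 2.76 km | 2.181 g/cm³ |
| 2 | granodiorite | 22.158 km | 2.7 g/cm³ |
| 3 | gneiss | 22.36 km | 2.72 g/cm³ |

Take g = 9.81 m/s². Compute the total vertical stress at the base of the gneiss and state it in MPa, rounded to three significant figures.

1290 MPa

seawater: 1031 kg/m³ × 9.81 m/s² × 5110 m = 5.168×10^7 Pa = 51.68 MPa
sandstone: 2181 kg/m³ × 9.81 m/s² × 2760 m = 5.905×10^7 Pa = 59.05 MPa
granodiorite: 2700 kg/m³ × 9.81 m/s² × 22158 m = 5.869×10^8 Pa = 586.9 MPa
gneiss: 2720 kg/m³ × 9.81 m/s² × 22360 m = 5.966×10^8 Pa = 596.6 MPa
Total = 51.68 + 59.05 + 586.9 + 596.6 = 1294.3 MPa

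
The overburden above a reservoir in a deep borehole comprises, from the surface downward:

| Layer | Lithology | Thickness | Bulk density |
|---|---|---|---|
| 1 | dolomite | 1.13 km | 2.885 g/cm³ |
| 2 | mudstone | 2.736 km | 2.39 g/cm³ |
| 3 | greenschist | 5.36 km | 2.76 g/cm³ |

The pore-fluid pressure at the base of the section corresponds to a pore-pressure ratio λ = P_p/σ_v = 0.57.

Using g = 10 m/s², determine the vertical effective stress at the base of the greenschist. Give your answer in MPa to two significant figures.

110 MPa

Overburden (lithostatic) stress σ_v:
dolomite: 2885 kg/m³ × 10 m/s² × 1130 m = 3.260×10^7 Pa = 32.60 MPa
mudstone: 2390 kg/m³ × 10 m/s² × 2736 m = 6.539×10^7 Pa = 65.39 MPa
greenschist: 2760 kg/m³ × 10 m/s² × 5360 m = 1.479×10^8 Pa = 147.9 MPa
Total = 32.60 + 65.39 + 147.9 = 245.93 MPa
Pore pressure P_p = λ·σ_v = 0.57 × 245.9 MPa = 140.2 MPa
Effective stress σ' = σ_v − P_p = 245.9 − 140.2 = 105.75 MPa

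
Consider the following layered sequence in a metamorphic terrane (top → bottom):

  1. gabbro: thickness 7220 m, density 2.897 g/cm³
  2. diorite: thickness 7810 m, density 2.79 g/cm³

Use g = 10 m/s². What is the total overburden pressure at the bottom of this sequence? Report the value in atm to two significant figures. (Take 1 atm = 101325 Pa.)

gabbro: 2897 kg/m³ × 10 m/s² × 7220 m = 2.092×10^8 Pa = 2064 atm
diorite: 2790 kg/m³ × 10 m/s² × 7810 m = 2.179×10^8 Pa = 2150 atm
Total = 2064 + 2150 = 4214.8 atm

4200 atm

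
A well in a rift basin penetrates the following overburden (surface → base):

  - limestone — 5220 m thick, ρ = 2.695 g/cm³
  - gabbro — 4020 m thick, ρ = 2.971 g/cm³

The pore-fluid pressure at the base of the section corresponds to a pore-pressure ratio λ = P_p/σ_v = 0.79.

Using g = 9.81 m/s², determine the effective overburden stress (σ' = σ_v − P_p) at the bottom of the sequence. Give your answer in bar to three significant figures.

Overburden (lithostatic) stress σ_v:
limestone: 2695 kg/m³ × 9.81 m/s² × 5220 m = 1.380×10^8 Pa = 138.0 MPa
gabbro: 2971 kg/m³ × 9.81 m/s² × 4020 m = 1.172×10^8 Pa = 117.2 MPa
Total = 138.0 + 117.2 = 255.17 MPa
Pore pressure P_p = λ·σ_v = 0.79 × 255.2 MPa = 201.6 MPa
Effective stress σ' = σ_v − P_p = 255.2 − 201.6 = 53.586 MPa = 535.86 bar

536 bar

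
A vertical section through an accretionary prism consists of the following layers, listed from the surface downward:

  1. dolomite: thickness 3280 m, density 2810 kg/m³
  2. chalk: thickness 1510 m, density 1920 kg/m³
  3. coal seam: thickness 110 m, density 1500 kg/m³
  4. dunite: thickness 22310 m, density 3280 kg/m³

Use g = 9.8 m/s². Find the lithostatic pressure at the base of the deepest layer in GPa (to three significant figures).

0.837 GPa

dolomite: 2810 kg/m³ × 9.8 m/s² × 3280 m = 9.032×10^7 Pa = 0.09032 GPa
chalk: 1920 kg/m³ × 9.8 m/s² × 1510 m = 2.841×10^7 Pa = 0.02841 GPa
coal seam: 1500 kg/m³ × 9.8 m/s² × 110 m = 1.617×10^6 Pa = 1.617×10^-3 GPa
dunite: 3280 kg/m³ × 9.8 m/s² × 22310 m = 7.171×10^8 Pa = 0.7171 GPa
Total = 0.09032 + 0.02841 + 1.617×10^-3 + 0.7171 = 0.83749 GPa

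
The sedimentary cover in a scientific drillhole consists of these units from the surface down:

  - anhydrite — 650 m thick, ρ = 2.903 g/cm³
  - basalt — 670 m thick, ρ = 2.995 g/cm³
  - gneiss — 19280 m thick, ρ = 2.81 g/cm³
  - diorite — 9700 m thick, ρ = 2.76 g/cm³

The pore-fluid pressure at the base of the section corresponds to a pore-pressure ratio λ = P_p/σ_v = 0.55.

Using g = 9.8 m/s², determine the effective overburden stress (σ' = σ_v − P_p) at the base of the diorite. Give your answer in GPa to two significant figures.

0.37 GPa

Overburden (lithostatic) stress σ_v:
anhydrite: 2903 kg/m³ × 9.8 m/s² × 650 m = 1.849×10^7 Pa = 18.49 MPa
basalt: 2995 kg/m³ × 9.8 m/s² × 670 m = 1.967×10^7 Pa = 19.67 MPa
gneiss: 2810 kg/m³ × 9.8 m/s² × 19280 m = 5.309×10^8 Pa = 530.9 MPa
diorite: 2760 kg/m³ × 9.8 m/s² × 9700 m = 2.624×10^8 Pa = 262.4 MPa
Total = 18.49 + 19.67 + 530.9 + 262.4 = 831.46 MPa
Pore pressure P_p = λ·σ_v = 0.55 × 831.5 MPa = 457.3 MPa
Effective stress σ' = σ_v − P_p = 831.5 − 457.3 = 374.15 MPa = 0.37415 GPa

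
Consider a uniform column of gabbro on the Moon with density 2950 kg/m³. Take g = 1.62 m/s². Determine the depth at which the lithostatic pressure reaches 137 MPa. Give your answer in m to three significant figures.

28700 m

h = P/(ρg) = 137 MPa / (2950 kg/m³ × 1.62 m/s²) = 1.370×10^8 Pa / 4779.0 Pa/m = 28667 m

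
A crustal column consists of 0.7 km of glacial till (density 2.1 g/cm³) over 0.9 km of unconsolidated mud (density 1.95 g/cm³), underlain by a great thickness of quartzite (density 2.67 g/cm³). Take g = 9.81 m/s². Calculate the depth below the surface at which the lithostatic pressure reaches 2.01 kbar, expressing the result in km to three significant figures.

Pressure at base of upper layers: 2100×9.81×700 + 1950×9.81×900 = 3.164×10^7 Pa = 0.3164 kbar
Remaining pressure to be supplied by quartzite: 2.010×10^8 − 3.164×10^7 = 1.694×10^8 Pa
Additional depth in quartzite = 1.694×10^8 Pa / (2670 kg/m³ × 9.81 m/s²) = 6466.0 m
Total depth = 1600 m + 6466.0 m = 8066.0 m
= 8.0660 km

8.07 km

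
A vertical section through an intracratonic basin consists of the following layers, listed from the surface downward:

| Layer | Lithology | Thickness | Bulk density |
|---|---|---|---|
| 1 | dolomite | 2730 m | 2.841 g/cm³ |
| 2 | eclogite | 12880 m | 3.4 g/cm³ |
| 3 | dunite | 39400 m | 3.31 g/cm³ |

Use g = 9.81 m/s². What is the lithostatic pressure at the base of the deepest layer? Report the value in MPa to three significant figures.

1790 MPa

dolomite: 2841 kg/m³ × 9.81 m/s² × 2730 m = 7.609×10^7 Pa = 76.09 MPa
eclogite: 3400 kg/m³ × 9.81 m/s² × 12880 m = 4.296×10^8 Pa = 429.6 MPa
dunite: 3310 kg/m³ × 9.81 m/s² × 39400 m = 1.279×10^9 Pa = 1279 MPa
Total = 76.09 + 429.6 + 1279 = 1785.0 MPa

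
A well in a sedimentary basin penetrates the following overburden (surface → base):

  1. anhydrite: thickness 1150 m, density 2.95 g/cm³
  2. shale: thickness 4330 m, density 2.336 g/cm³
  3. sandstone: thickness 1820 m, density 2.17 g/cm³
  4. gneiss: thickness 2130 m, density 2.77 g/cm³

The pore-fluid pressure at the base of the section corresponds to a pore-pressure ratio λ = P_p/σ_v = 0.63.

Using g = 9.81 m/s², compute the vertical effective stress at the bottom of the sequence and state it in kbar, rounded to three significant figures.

0.848 kbar

Overburden (lithostatic) stress σ_v:
anhydrite: 2950 kg/m³ × 9.81 m/s² × 1150 m = 3.328×10^7 Pa = 33.28 MPa
shale: 2336 kg/m³ × 9.81 m/s² × 4330 m = 9.923×10^7 Pa = 99.23 MPa
sandstone: 2170 kg/m³ × 9.81 m/s² × 1820 m = 3.874×10^7 Pa = 38.74 MPa
gneiss: 2770 kg/m³ × 9.81 m/s² × 2130 m = 5.788×10^7 Pa = 57.88 MPa
Total = 33.28 + 99.23 + 38.74 + 57.88 = 229.13 MPa
Pore pressure P_p = λ·σ_v = 0.63 × 229.1 MPa = 144.4 MPa
Effective stress σ' = σ_v − P_p = 229.1 − 144.4 = 84.778 MPa = 0.84778 kbar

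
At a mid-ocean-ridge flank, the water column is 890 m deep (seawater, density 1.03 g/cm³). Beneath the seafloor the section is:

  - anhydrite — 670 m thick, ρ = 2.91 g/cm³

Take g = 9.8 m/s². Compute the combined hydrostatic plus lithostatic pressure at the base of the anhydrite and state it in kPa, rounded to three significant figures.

seawater: 1030 kg/m³ × 9.8 m/s² × 890 m = 8.984×10^6 Pa = 8984 kPa
anhydrite: 2910 kg/m³ × 9.8 m/s² × 670 m = 1.911×10^7 Pa = 19107 kPa
Total = 8984 + 19107 = 28091 kPa

28100 kPa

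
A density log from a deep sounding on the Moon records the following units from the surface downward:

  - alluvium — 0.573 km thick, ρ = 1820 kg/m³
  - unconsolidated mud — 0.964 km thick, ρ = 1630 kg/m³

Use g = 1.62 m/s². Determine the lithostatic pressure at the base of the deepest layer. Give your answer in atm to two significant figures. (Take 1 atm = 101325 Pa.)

42 atm

alluvium: 1820 kg/m³ × 1.62 m/s² × 573 m = 1.689×10^6 Pa = 16.67 atm
unconsolidated mud: 1630 kg/m³ × 1.62 m/s² × 964 m = 2.546×10^6 Pa = 25.12 atm
Total = 16.67 + 25.12 = 41.796 atm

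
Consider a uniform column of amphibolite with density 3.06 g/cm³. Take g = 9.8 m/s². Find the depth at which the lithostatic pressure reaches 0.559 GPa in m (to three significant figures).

18600 m

h = P/(ρg) = 0.559 GPa / (3060 kg/m³ × 9.8 m/s²) = 5.590×10^8 Pa / 29988 Pa/m = 18641 m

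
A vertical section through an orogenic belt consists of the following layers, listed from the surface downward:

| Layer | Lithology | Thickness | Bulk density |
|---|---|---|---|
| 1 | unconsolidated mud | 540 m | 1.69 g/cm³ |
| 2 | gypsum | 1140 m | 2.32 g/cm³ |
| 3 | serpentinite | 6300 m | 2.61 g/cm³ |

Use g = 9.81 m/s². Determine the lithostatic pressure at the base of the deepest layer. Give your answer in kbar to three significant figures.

unconsolidated mud: 1690 kg/m³ × 9.81 m/s² × 540 m = 8.953×10^6 Pa = 0.08953 kbar
gypsum: 2320 kg/m³ × 9.81 m/s² × 1140 m = 2.595×10^7 Pa = 0.2595 kbar
serpentinite: 2610 kg/m³ × 9.81 m/s² × 6300 m = 1.613×10^8 Pa = 1.613 kbar
Total = 0.08953 + 0.2595 + 1.613 = 1.9620 kbar

1.96 kbar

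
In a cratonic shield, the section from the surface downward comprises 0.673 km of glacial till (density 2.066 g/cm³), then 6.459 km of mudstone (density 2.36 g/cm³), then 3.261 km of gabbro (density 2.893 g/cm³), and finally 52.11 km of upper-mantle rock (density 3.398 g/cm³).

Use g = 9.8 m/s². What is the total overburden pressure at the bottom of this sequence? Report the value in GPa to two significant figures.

2.0 GPa

glacial till: 2066 kg/m³ × 9.8 m/s² × 673 m = 1.363×10^7 Pa = 0.01363 GPa
mudstone: 2360 kg/m³ × 9.8 m/s² × 6459 m = 1.494×10^8 Pa = 0.1494 GPa
gabbro: 2893 kg/m³ × 9.8 m/s² × 3261 m = 9.245×10^7 Pa = 0.09245 GPa
upper-mantle rock: 3398 kg/m³ × 9.8 m/s² × 52110 m = 1.735×10^9 Pa = 1.735 GPa
Total = 0.01363 + 0.1494 + 0.09245 + 1.735 = 1.9907 GPa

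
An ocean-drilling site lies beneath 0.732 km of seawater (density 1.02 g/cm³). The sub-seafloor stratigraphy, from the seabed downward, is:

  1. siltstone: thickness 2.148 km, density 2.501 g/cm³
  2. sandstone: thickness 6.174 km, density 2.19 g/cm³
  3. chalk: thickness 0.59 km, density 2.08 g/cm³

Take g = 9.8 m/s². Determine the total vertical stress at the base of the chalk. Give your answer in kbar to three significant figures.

2.04 kbar

seawater: 1020 kg/m³ × 9.8 m/s² × 732 m = 7.317×10^6 Pa = 0.07317 kbar
siltstone: 2501 kg/m³ × 9.8 m/s² × 2148 m = 5.265×10^7 Pa = 0.5265 kbar
sandstone: 2190 kg/m³ × 9.8 m/s² × 6174 m = 1.325×10^8 Pa = 1.325 kbar
chalk: 2080 kg/m³ × 9.8 m/s² × 590 m = 1.203×10^7 Pa = 0.1203 kbar
Total = 0.07317 + 0.5265 + 1.325 + 0.1203 = 2.0450 kbar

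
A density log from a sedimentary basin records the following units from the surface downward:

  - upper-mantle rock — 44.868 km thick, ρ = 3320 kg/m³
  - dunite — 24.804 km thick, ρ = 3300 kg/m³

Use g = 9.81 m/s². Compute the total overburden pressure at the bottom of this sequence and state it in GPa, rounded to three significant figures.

upper-mantle rock: 3320 kg/m³ × 9.81 m/s² × 44868 m = 1.461×10^9 Pa = 1.461 GPa
dunite: 3300 kg/m³ × 9.81 m/s² × 24804 m = 8.030×10^8 Pa = 0.8030 GPa
Total = 1.461 + 0.8030 = 2.2643 GPa

2.26 GPa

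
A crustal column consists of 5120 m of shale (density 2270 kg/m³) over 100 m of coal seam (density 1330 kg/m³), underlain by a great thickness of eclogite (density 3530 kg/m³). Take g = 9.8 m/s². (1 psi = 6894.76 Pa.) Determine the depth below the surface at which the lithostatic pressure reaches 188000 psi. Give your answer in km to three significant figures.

Pressure at base of upper layers: 2270×9.8×5120 + 1330×9.8×100 = 1.152×10^8 Pa = 16709 psi
Remaining pressure to be supplied by eclogite: 1.296×10^9 − 1.152×10^8 = 1.181×10^9 Pa
Additional depth in eclogite = 1.181×10^9 Pa / (3530 kg/m³ × 9.8 m/s²) = 34139 m
Total depth = 5220 m + 34139 m = 39359 m
= 39.359 km

39.4 km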